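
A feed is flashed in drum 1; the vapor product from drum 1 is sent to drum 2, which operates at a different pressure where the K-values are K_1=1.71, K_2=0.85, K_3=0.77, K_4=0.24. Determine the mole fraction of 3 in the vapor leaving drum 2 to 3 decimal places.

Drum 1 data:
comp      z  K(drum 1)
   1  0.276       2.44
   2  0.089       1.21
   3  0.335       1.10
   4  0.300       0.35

Drum 1:
Material balance + equilibrium reduce to Σ zᵢ(Kᵢ−1)/(1+ψ₁(Kᵢ−1)) = 0.
g(0) = ΣzᵢKᵢ − 1 = 0.255 and g(1) = 1 − Σzᵢ/Kᵢ = -0.348, so a root lies in (0, 1).
Newton iteration, ψ₁⁰ = 0.5:
  ψ₁ = 0.500: g = -0.0090, g' = -0.478 → ψ₁ = 0.481
Converged at ψ₁ = 0.481.
Drum-1 compositions:
  1: x = 0.163, y = 0.398
  2: x = 0.081, y = 0.098
  3: x = 0.320, y = 0.352
  4: x = 0.436, y = 0.153
Drum-2 feed = drum-1 vapor: z₂ = (0.3978, 0.0978, 0.3516, 0.1528).
Drum 2:
Rachford–Rice: g(ψ₂) = Σ zᵢ(Kᵢ−1)/(1+ψ₂(Kᵢ−1)) = 0.
g(0) = ΣzᵢKᵢ − 1 = 0.071 and g(1) = 1 − Σzᵢ/Kᵢ = -0.441, so a root lies in (0, 1).
Newton–Raphson from ψ₂ = 0.5:
  ψ₂ = 0.500: g = -0.0860, g' = -0.365 → ψ₂ = 0.264
  ψ₂ = 0.264: g = -0.0088, g' = -0.304 → ψ₂ = 0.235
Converged at ψ₂ = 0.235.
  1: x = 0.341, y = 0.583
  2: x = 0.101, y = 0.086
  3: x = 0.372, y = 0.286
  4: x = 0.186, y = 0.045

y_3 (drum 2) = 0.286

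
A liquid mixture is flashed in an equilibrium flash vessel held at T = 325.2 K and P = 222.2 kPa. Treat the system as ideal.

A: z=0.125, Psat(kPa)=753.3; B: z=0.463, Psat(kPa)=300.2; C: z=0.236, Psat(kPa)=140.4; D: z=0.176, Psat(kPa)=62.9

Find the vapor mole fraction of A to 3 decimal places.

Raoult's law: Kᵢ = Pᵢˢᵃᵗ/P = Pᵢˢᵃᵗ/222.2.
  K_A = 753.3/222.2 = 3.39019, K_B = 300.2/222.2 = 1.35104, K_C = 140.4/222.2 = 0.63186, K_D = 62.9/222.2 = 0.28308
Let ψ = V/F and solve Σ zᵢ(Kᵢ−1)/(1+ψ(Kᵢ−1)) = 0.
Check two-phase: ΣzᵢKᵢ = 1.248 > 1 and Σzᵢ/Kᵢ = 1.375 > 1, so g(0) = 0.248 > 0 and g(1) = -0.375 < 0.
Iterate (Newton) starting at ψ = 0.37:
  ψ = 0.370: g = 0.0301, g' = -0.456 → ψ = 0.436
Converged at ψ = 0.436.
Compositions from xᵢ = zᵢ/(1+ψ(Kᵢ−1)), yᵢ = Kᵢxᵢ:
  A: x = 0.061, y = 0.207
  B: x = 0.401, y = 0.542
  C: x = 0.281, y = 0.178
  D: x = 0.256, y = 0.073

y_A = 0.207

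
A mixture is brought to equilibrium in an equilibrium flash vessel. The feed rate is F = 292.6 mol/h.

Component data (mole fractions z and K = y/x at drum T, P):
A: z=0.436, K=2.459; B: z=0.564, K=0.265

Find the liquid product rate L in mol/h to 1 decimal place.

Rachford–Rice: g(V/F) = Σ zᵢ(Kᵢ−1)/(1+V/F(Kᵢ−1)) = 0.
Feasibility: ΣzᵢKᵢ = 1.222, Σzᵢ/Kᵢ = 2.306 — both > 1, two phases present.
Binary case is linear: z₁(K₁−1)(1+V/F(K₂−1)) + z₂(K₂−1)(1+V/F(K₁−1)) = 0
⇒ V/F = [z₁(K₁−1)+z₂(K₂−1)] / [−(K₁−1)(K₂−1)] = 0.2216/1.0724 = 0.207
Then V = V/F·F = 0.2066·292.6 = 60.5 mol/h and L = F − V = 232.1 mol/h.

L = 232.1 mol/h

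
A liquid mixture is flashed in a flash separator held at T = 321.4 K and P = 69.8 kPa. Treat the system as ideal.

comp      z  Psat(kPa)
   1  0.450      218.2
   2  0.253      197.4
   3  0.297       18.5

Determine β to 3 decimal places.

Raoult's law: Kᵢ = Pᵢˢᵃᵗ/P = Pᵢˢᵃᵗ/69.8.
  K_1 = 218.2/69.8 = 3.12607, K_2 = 197.4/69.8 = 2.82808, K_3 = 18.5/69.8 = 0.26504
Material balance + equilibrium reduce to Σ zᵢ(Kᵢ−1)/(1+β(Kᵢ−1)) = 0.
Feasibility: ΣzᵢKᵢ = 2.201, Σzᵢ/Kᵢ = 1.354 — both > 1, two phases present.
Newton–Raphson from β = 0.5:
  β = 0.500: g = 0.3603, g' = -1.110 → β = 0.825
  β = 0.825: g = -0.0222, g' = -1.437 → β = 0.809
Converged at β = 0.809.

β = 0.809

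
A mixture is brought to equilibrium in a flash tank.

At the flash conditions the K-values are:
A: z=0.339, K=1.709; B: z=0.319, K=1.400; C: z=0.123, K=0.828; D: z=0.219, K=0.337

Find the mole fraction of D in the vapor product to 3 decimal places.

Newton iteration, β⁰ = 0.3:
  β = 0.300: g = 0.1086, g' = -0.311 → β = 0.650
  β = 0.650: g = -0.0130, g' = -0.414 → β = 0.618
  β = 0.618: g = -0.0003, g' = -0.396 → β = 0.617
Converged at β = 0.617.
Compositions from xᵢ = zᵢ/(1+β(Kᵢ−1)), yᵢ = Kᵢxᵢ:
  A: x = 0.236, y = 0.403
  B: x = 0.256, y = 0.358
  C: x = 0.138, y = 0.114
  D: x = 0.371, y = 0.125

y_D = 0.125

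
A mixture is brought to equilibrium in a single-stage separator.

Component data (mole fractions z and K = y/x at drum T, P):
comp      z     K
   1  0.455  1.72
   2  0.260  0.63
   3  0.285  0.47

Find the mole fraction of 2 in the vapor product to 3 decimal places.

y_2 = 0.180

Iterate (Newton) starting at β = 0.48:
  β = 0.480: g = -0.0761, g' = -0.327 → β = 0.247
  β = 0.247: g = -0.0016, g' = -0.319 → β = 0.242
Converged at β = 0.242.
Compositions from xᵢ = zᵢ/(1+β(Kᵢ−1)), yᵢ = Kᵢxᵢ:
  1: x = 0.387, y = 0.666
  2: x = 0.286, y = 0.180
  3: x = 0.327, y = 0.154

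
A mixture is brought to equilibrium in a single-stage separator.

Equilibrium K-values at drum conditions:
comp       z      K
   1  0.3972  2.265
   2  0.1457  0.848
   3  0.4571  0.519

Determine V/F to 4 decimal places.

Rachford–Rice: g(V/F) = Σ zᵢ(Kᵢ−1)/(1+V/F(Kᵢ−1)) = 0.
Check two-phase: ΣzᵢKᵢ = 1.2604 > 1 and Σzᵢ/Kᵢ = 1.2279 > 1, so g(0) = 0.2604 > 0 and g(1) = -0.2279 < 0.
Newton iteration, V/F⁰ = 0.5:
  V/F = 0.5000: g = -0.00567, g' = -0.4258 → V/F = 0.4867
Converged at V/F = 0.4867.

V/F = 0.4867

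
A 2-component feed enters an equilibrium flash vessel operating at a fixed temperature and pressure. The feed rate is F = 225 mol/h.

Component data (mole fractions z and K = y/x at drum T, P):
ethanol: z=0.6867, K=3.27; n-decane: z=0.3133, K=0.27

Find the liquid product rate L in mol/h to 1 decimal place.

Binary case is linear: z₁(K₁−1)(1+ψ(K₂−1)) + z₂(K₂−1)(1+ψ(K₁−1)) = 0
⇒ ψ = [z₁(K₁−1)+z₂(K₂−1)] / [−(K₁−1)(K₂−1)] = 1.33010/1.65710 = 0.8027
Then V = ψ·F = 0.8027·225 = 180.6 mol/h and L = F − V = 44.4 mol/h.

L = 44.4 mol/h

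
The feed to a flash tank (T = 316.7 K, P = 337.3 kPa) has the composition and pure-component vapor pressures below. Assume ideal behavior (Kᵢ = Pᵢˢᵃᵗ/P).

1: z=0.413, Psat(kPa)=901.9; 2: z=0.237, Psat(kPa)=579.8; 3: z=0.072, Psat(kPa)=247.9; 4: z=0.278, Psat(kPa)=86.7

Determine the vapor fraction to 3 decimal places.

ψ = 0.677

Raoult's law: Kᵢ = Pᵢˢᵃᵗ/P = Pᵢˢᵃᵗ/337.3.
  K_1 = 901.9/337.3 = 2.67388, K_2 = 579.8/337.3 = 1.71894, K_3 = 247.9/337.3 = 0.73495, K_4 = 86.7/337.3 = 0.25704
Let ψ = V/F and solve Σ zᵢ(Kᵢ−1)/(1+ψ(Kᵢ−1)) = 0.
Check two-phase: ΣzᵢKᵢ = 1.636 > 1 and Σzᵢ/Kᵢ = 1.472 > 1, so g(0) = 0.636 > 0 and g(1) = -0.472 < 0.
Iterate (Newton) starting at ψ = 0.42:
  ψ = 0.420: g = 0.2151, g' = -0.802 → ψ = 0.688
  ψ = 0.688: g = -0.0108, g' = -0.955 → ψ = 0.677
Converged at ψ = 0.677.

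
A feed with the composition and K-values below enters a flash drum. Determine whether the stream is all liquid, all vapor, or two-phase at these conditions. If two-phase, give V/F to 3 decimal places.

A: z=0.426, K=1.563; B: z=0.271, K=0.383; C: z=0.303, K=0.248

ΣzᵢKᵢ = 0.845; Σzᵢ/Kᵢ = 2.202.
Since ΣzᵢKᵢ < 1 the mixture is below its bubble point — single liquid phase.

all liquid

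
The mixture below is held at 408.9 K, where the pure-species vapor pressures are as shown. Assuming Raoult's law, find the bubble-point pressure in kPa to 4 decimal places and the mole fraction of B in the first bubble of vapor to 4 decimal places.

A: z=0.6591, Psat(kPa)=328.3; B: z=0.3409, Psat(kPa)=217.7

At the bubble point ψ → 0, so ΣzᵢKᵢ = 1 with Kᵢ = Pᵢˢᵃᵗ/P ⇒ P = ΣzᵢPᵢˢᵃᵗ.
P = 0.6591·328.3 + 0.3409·217.7 = 290.5965 kPa
yᵢ = zᵢPᵢˢᵃᵗ/P ⇒ y_B = 0.3409·217.7/290.5965 = 0.2554

Pbub = 290.5965 kPa, y_B = 0.2554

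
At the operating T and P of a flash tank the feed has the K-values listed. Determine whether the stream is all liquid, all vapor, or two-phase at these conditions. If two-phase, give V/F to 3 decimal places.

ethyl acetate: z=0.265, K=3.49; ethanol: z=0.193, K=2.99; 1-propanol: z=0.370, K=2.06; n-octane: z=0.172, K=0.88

all vapor

ΣzᵢKᵢ = 2.415; Σzᵢ/Kᵢ = 0.516.
Since Σzᵢ/Kᵢ < 1 the mixture is above its dew point — single vapor phase.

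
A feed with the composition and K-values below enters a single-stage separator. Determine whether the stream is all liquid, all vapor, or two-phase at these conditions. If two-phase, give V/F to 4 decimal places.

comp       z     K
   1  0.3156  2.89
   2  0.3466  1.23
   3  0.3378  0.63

ΣzᵢKᵢ = 1.5512; Σzᵢ/Kᵢ = 0.9272.
Since Σzᵢ/Kᵢ < 1 the mixture is above its dew point — single vapor phase.

all vapor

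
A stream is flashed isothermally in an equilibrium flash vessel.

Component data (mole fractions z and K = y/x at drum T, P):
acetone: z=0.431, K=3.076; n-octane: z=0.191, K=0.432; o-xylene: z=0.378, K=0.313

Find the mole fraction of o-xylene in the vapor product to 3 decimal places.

y_o-xylene = 0.162

Material balance + equilibrium reduce to Σ zᵢ(Kᵢ−1)/(1+β(Kᵢ−1)) = 0.
Feasibility: ΣzᵢKᵢ = 1.527, Σzᵢ/Kᵢ = 1.790 — both > 1, two phases present.
Newton iteration, β⁰ = 0.7:
  β = 0.700: g = -0.3156, g' = -1.141 → β = 0.423
  β = 0.423: g = -0.0327, g' = -0.988 → β = 0.390
Converged at β = 0.390.
Compositions from xᵢ = zᵢ/(1+β(Kᵢ−1)), yᵢ = Kᵢxᵢ:
  acetone: x = 0.238, y = 0.732
  n-octane: x = 0.245, y = 0.106
  o-xylene: x = 0.517, y = 0.162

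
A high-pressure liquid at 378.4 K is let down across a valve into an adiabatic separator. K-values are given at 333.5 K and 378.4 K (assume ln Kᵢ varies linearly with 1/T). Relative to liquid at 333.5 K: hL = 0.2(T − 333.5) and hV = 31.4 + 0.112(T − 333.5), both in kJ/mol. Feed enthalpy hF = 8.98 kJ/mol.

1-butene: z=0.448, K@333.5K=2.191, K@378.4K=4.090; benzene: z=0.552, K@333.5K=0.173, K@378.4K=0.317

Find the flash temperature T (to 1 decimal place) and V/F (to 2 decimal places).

T = 344.9 K, V/F = 0.22

Adiabatic flash: solve Rachford–Rice at each trial T, then check hF = ψ·hV(T) + (1−ψ)·hL(T).
  T = 333.5 K: K = (2.191, 0.173), RR gives ψ = 0.078, H_out = 2.457 kJ/mol
  T = 378.4 K: K = (4.090, 0.317), RR gives ψ = 0.477, H_out = 22.081 kJ/mol
  T = 355.9 K: K = (3.051, 0.239), RR gives ψ = 0.319, H_out = 13.873 kJ/mol
  T = 344.7 K: K = (2.599, 0.204), RR gives ψ = 0.218, H_out = 8.865 kJ/mol
  T = 350.3 K: K = (2.820, 0.221), RR gives ψ = 0.272, H_out = 11.491 kJ/mol
  T = 347.5 K: K = (2.708, 0.212), RR gives ψ = 0.246, H_out = 10.213 kJ/mol
  T = 346.1 K: K = (2.653, 0.208), RR gives ψ = 0.232, H_out = 9.549 kJ/mol
Linear interpolation between T = 344.7 (H_out = 8.865) and T = 346.1 (H_out = 9.549) on hF = 8.98 gives T ≈ 344.9 K, at which ψ = 0.22.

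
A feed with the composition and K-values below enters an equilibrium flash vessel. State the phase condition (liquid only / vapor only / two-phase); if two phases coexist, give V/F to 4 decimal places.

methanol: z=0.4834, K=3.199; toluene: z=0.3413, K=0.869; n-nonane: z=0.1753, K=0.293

ΣzᵢKᵢ = 1.8943; Σzᵢ/Kᵢ = 1.1422.
Both exceed 1, so a two-phase solution exists.
Let ψ = V/F and solve Σ zᵢ(Kᵢ−1)/(1+ψ(Kᵢ−1)) = 0.
Iterate (Newton) starting at ψ = 0.5:
  ψ = 0.5000: g = 0.26676, g' = -0.7467 → ψ = 0.8573
  ψ = 0.8573: g = 0.00344, g' = -0.8530 → ψ = 0.8613
Converged at ψ = 0.8613.

two-phase, V/F = 0.8613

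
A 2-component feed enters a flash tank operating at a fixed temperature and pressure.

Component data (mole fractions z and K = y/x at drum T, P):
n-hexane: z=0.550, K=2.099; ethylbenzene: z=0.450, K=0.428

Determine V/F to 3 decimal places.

V/F = 0.552

Rachford–Rice: g(V/F) = Σ zᵢ(Kᵢ−1)/(1+V/F(Kᵢ−1)) = 0.
Check two-phase: ΣzᵢKᵢ = 1.347 > 1 and Σzᵢ/Kᵢ = 1.313 > 1, so g(0) = 0.347 > 0 and g(1) = -0.313 < 0.
Binary case is linear: z₁(K₁−1)(1+V/F(K₂−1)) + z₂(K₂−1)(1+V/F(K₁−1)) = 0
⇒ V/F = [z₁(K₁−1)+z₂(K₂−1)] / [−(K₁−1)(K₂−1)] = 0.3471/0.6286 = 0.552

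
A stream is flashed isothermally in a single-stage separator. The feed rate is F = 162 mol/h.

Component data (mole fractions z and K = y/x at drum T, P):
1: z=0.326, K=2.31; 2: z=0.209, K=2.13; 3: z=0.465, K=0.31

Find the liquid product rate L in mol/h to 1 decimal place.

Newton iteration, β⁰ = 0.6:
  β = 0.600: g = -0.1677, g' = -0.915 → β = 0.417
  β = 0.417: g = -0.0135, g' = -0.794 → β = 0.400
Converged at β = 0.400.
Then V = β·F = 0.3996·162 = 64.7 mol/h and L = F − V = 97.3 mol/h.

L = 97.3 mol/h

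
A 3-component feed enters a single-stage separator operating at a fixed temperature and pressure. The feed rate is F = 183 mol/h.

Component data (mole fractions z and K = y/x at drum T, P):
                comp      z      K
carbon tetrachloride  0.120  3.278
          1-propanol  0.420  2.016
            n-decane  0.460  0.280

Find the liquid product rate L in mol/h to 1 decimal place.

Let ψ = V/F and solve Σ zᵢ(Kᵢ−1)/(1+ψ(Kᵢ−1)) = 0.
g(0) = ΣzᵢKᵢ − 1 = 0.369 and g(1) = 1 − Σzᵢ/Kᵢ = -0.888, so a root lies in (0, 1).
Newton–Raphson from ψ = 0.5:
  ψ = 0.500: g = -0.1067, g' = -0.909 → ψ = 0.383
  ψ = 0.383: g = -0.0038, g' = -0.857 → ψ = 0.378
Converged at ψ = 0.378.
Then V = ψ·F = 0.3782·183 = 69.2 mol/h and L = F − V = 113.8 mol/h.

L = 113.8 mol/h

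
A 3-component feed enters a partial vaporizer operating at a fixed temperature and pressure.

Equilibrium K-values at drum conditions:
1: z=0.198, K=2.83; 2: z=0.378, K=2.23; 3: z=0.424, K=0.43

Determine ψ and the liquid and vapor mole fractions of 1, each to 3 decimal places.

ψ = 0.710, x_1 = 0.086, y_1 = 0.244

Rachford–Rice: g(ψ) = Σ zᵢ(Kᵢ−1)/(1+ψ(Kᵢ−1)) = 0.
g(0) = ΣzᵢKᵢ − 1 = 0.586 and g(1) = 1 − Σzᵢ/Kᵢ = -0.226, so a root lies in (0, 1).
Newton–Raphson from ψ = 0.45:
  ψ = 0.450: g = 0.1729, g' = -0.686 → ψ = 0.702
  ψ = 0.702: g = 0.0050, g' = -0.675 → ψ = 0.710
Converged at ψ = 0.710.
Compositions from xᵢ = zᵢ/(1+ψ(Kᵢ−1)), yᵢ = Kᵢxᵢ:
  1: x = 0.086, y = 0.244
  2: x = 0.202, y = 0.450
  3: x = 0.712, y = 0.306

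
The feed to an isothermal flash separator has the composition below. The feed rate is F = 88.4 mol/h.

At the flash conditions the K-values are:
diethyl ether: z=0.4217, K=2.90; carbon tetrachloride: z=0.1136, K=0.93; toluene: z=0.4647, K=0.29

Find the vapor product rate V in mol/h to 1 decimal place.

V = 34.1 mol/h

Rachford–Rice: g(V/F) = Σ zᵢ(Kᵢ−1)/(1+V/F(Kᵢ−1)) = 0.
Check two-phase: ΣzᵢKᵢ = 1.4633 > 1 and Σzᵢ/Kᵢ = 1.8700 > 1, so g(0) = 0.4633 > 0 and g(1) = -0.8700 < 0.
Iterate (Newton) starting at V/F = 0.52:
  V/F = 0.5200: g = -0.12826, g' = -0.9745 → V/F = 0.3884
  V/F = 0.3884: g = -0.00270, g' = -0.9512 → V/F = 0.3855
Converged at V/F = 0.3855.
Then V = V/F·F = 0.3855·88.4 = 34.1 mol/h and L = F − V = 54.3 mol/h.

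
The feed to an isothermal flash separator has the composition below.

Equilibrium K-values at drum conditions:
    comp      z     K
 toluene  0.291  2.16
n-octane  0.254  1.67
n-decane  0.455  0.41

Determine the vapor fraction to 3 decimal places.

ψ = 0.426

Iterate (Newton) starting at ψ = 0.5:
  ψ = 0.500: g = -0.0397, g' = -0.539 → ψ = 0.426
Converged at ψ = 0.426.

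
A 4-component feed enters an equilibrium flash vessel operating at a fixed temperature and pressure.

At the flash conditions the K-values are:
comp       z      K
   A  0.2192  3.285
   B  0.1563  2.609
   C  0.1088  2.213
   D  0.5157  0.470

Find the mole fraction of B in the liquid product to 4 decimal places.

Rachford–Rice: g(ψ) = Σ zᵢ(Kᵢ−1)/(1+ψ(Kᵢ−1)) = 0.
Check two-phase: ΣzᵢKᵢ = 1.6110 > 1 and Σzᵢ/Kᵢ = 1.2730 > 1, so g(0) = 0.6110 > 0 and g(1) = -0.2730 < 0.
Newton iteration, ψ⁰ = 0.5:
  ψ = 0.5000: g = 0.08343, g' = -0.7038 → ψ = 0.6185
  ψ = 0.6185: g = 0.00236, g' = -0.6710 → ψ = 0.6221
Converged at ψ = 0.6221.
Compositions from xᵢ = zᵢ/(1+ψ(Kᵢ−1)), yᵢ = Kᵢxᵢ:
  A: x = 0.0905, y = 0.2974
  B: x = 0.0781, y = 0.2038
  C: x = 0.0620, y = 0.1372
  D: x = 0.7693, y = 0.3616

x_B = 0.0781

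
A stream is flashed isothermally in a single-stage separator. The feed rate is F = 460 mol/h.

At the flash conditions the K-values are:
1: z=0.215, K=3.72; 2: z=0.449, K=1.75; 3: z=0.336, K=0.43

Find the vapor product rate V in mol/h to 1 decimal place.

Newton–Raphson from V/F = 0.5:
  V/F = 0.500: g = 0.2248, g' = -0.633 → V/F = 0.855
  V/F = 0.855: g = 0.0072, g' = -0.653 → V/F = 0.866
Converged at V/F = 0.866.
Then V = V/F·F = 0.8663·460 = 398.5 mol/h and L = F − V = 61.5 mol/h.

V = 398.5 mol/h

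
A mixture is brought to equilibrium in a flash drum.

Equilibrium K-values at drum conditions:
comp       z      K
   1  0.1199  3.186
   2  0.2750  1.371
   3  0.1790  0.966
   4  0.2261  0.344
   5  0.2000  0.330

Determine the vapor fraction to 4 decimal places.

ψ = 0.1079

Material balance + equilibrium reduce to Σ zᵢ(Kᵢ−1)/(1+ψ(Kᵢ−1)) = 0.
g(0) = ΣzᵢKᵢ − 1 = 0.0757 and g(1) = 1 − Σzᵢ/Kᵢ = -0.6868, so a root lies in (0, 1).
Newton iteration, ψ⁰ = 0.5:
  ψ = 0.5000: g = -0.21712, g' = -0.5764 → ψ = 0.1233
  ψ = 0.1233: g = -0.00955, g' = -0.6121 → ψ = 0.1077
  ψ = 0.1077: g = 0.00012, g' = -0.6275 → ψ = 0.1079
Converged at ψ = 0.1079.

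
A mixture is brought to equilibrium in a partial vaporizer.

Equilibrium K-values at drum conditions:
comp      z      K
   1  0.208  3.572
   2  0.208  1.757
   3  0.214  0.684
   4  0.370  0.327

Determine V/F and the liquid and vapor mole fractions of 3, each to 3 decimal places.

V/F = 0.356, x_3 = 0.241, y_3 = 0.165

Newton–Raphson from V/F = 0.5:
  V/F = 0.500: g = -0.1074, g' = -0.737 → V/F = 0.354
  V/F = 0.354: g = 0.0009, g' = -0.767 → V/F = 0.356
Converged at V/F = 0.356.
Compositions from xᵢ = zᵢ/(1+V/F(Kᵢ−1)), yᵢ = Kᵢxᵢ:
  1: x = 0.109, y = 0.388
  2: x = 0.164, y = 0.288
  3: x = 0.241, y = 0.165
  4: x = 0.486, y = 0.159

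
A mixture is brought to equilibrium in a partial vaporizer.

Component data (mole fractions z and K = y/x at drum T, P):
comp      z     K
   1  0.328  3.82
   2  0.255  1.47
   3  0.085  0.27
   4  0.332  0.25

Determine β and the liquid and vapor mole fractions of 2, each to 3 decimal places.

Material balance + equilibrium reduce to Σ zᵢ(Kᵢ−1)/(1+β(Kᵢ−1)) = 0.
Feasibility: ΣzᵢKᵢ = 1.734, Σzᵢ/Kᵢ = 1.902 — both > 1, two phases present.
Newton–Raphson from β = 0.5:
  β = 0.500: g = -0.0153, g' = -1.076 → β = 0.486
Converged at β = 0.486.
Compositions from xᵢ = zᵢ/(1+β(Kᵢ−1)), yᵢ = Kᵢxᵢ:
  1: x = 0.138, y = 0.529
  2: x = 0.208, y = 0.305
  3: x = 0.132, y = 0.036
  4: x = 0.522, y = 0.131

β = 0.486, x_2 = 0.208, y_2 = 0.305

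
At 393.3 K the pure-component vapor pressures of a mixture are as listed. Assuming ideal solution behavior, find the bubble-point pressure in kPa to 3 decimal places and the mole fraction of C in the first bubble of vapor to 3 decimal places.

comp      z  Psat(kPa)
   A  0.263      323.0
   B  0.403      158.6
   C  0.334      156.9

At the bubble point ψ → 0, so ΣzᵢKᵢ = 1 with Kᵢ = Pᵢˢᵃᵗ/P ⇒ P = ΣzᵢPᵢˢᵃᵗ.
P = 0.263·323.0 + 0.403·158.6 + 0.334·156.9 = 201.269 kPa
yᵢ = zᵢPᵢˢᵃᵗ/P ⇒ y_C = 0.334·156.9/201.269 = 0.260

Pbub = 201.269 kPa, y_C = 0.260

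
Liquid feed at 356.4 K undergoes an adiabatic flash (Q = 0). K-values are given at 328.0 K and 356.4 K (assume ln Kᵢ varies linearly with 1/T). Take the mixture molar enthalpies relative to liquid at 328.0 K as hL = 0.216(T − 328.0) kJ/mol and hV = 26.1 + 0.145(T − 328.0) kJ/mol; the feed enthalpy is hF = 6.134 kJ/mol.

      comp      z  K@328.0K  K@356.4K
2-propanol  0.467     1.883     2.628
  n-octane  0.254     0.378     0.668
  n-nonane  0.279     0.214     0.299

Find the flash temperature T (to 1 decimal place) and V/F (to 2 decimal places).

Adiabatic flash: solve Rachford–Rice at each trial T, then check hF = ψ·hV(T) + (1−ψ)·hL(T).
  T = 328.0 K: K = (1.883, 0.378, 0.214), RR gives ψ = 0.056, H_out = 1.455 kJ/mol
  T = 356.4 K: K = (2.628, 0.668, 0.299), RR gives ψ = 0.523, H_out = 18.724 kJ/mol
  T = 342.2 K: K = (2.240, 0.508, 0.255), RR gives ψ = 0.311, H_out = 10.866 kJ/mol
  T = 335.1 K: K = (2.058, 0.440, 0.234), RR gives ψ = 0.193, H_out = 6.465 kJ/mol
  T = 331.6 K: K = (1.970, 0.408, 0.224), RR gives ψ = 0.128, H_out = 4.094 kJ/mol
  T = 333.4 K: K = (2.015, 0.424, 0.229), RR gives ψ = 0.162, H_out = 5.334 kJ/mol
Linear interpolation between T = 333.4 (H_out = 5.334) and T = 335.1 (H_out = 6.465) on hF = 6.134 gives T ≈ 334.6 K, at which ψ = 0.18.

T = 334.6 K, V/F = 0.18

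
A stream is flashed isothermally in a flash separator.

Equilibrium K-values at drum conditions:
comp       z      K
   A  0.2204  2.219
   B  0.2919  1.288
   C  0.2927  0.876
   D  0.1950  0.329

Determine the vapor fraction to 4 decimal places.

ψ = 0.5137

Newton iteration, ψ⁰ = 0.5:
  ψ = 0.5000: g = 0.00481, g' = -0.3489 → ψ = 0.5138
  ψ = 0.5138: g = -0.00002, g' = -0.3518 → ψ = 0.5137
Converged at ψ = 0.5137.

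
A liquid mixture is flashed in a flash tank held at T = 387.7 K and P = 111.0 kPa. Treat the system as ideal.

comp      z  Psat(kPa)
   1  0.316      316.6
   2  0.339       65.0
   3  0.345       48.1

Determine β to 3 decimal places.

Raoult's law: Kᵢ = Pᵢˢᵃᵗ/P = Pᵢˢᵃᵗ/111.0.
  K_1 = 316.6/111.0 = 2.85225, K_2 = 65.0/111.0 = 0.58559, K_3 = 48.1/111.0 = 0.43333
Let β = V/F and solve Σ zᵢ(Kᵢ−1)/(1+β(Kᵢ−1)) = 0.
Feasibility: ΣzᵢKᵢ = 1.249, Σzᵢ/Kᵢ = 1.486 — both > 1, two phases present.
Newton iteration, β⁰ = 0.5:
  β = 0.500: g = -0.1461, g' = -0.601 → β = 0.257
  β = 0.257: g = 0.0107, g' = -0.723 → β = 0.272
Converged at β = 0.272.

β = 0.272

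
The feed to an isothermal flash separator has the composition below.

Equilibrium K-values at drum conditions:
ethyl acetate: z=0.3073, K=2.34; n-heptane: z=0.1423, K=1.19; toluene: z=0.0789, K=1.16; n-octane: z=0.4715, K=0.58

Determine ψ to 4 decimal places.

ψ = 0.5978

Let ψ = V/F and solve Σ zᵢ(Kᵢ−1)/(1+ψ(Kᵢ−1)) = 0.
g(0) = ΣzᵢKᵢ − 1 = 0.2534 and g(1) = 1 − Σzᵢ/Kᵢ = -0.1319, so a root lies in (0, 1).
Iterate (Newton) starting at ψ = 0.65:
  ψ = 0.6500: g = -0.01681, g' = -0.3207 → ψ = 0.5976
  ψ = 0.5976: g = 0.00008, g' = -0.3242 → ψ = 0.5978
Converged at ψ = 0.5978.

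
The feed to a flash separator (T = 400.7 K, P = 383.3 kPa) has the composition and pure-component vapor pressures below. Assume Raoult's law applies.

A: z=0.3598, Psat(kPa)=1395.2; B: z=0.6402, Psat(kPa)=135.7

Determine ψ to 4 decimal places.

Raoult's law: Kᵢ = Pᵢˢᵃᵗ/P = Pᵢˢᵃᵗ/383.3.
  K_A = 1395.2/383.3 = 3.639969, K_B = 135.7/383.3 = 0.354031
Material balance + equilibrium reduce to Σ zᵢ(Kᵢ−1)/(1+ψ(Kᵢ−1)) = 0.
Check two-phase: ΣzᵢKᵢ = 1.5363 > 1 and Σzᵢ/Kᵢ = 1.9072 > 1, so g(0) = 0.5363 > 0 and g(1) = -0.9072 < 0.
Binary case is linear: z₁(K₁−1)(1+ψ(K₂−1)) + z₂(K₂−1)(1+ψ(K₁−1)) = 0
⇒ ψ = [z₁(K₁−1)+z₂(K₂−1)] / [−(K₁−1)(K₂−1)] = 0.53631/1.70534 = 0.3145

ψ = 0.3145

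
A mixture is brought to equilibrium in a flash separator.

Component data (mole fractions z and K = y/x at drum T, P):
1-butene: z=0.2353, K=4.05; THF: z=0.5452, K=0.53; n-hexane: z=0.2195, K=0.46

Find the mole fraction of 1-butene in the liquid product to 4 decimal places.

Material balance + equilibrium reduce to Σ zᵢ(Kᵢ−1)/(1+β(Kᵢ−1)) = 0.
Feasibility: ΣzᵢKᵢ = 1.3429, Σzᵢ/Kᵢ = 1.5640 — both > 1, two phases present.
Newton–Raphson from β = 0.5:
  β = 0.5000: g = -0.21311, g' = -0.6692 → β = 0.1816
  β = 0.1816: g = 0.05032, g' = -1.1293 → β = 0.2261
  β = 0.2261: g = 0.00300, g' = -1.0005 → β = 0.2291
Converged at β = 0.2291.
Compositions from xᵢ = zᵢ/(1+β(Kᵢ−1)), yᵢ = Kᵢxᵢ:
  1-butene: x = 0.1385, y = 0.5609
  THF: x = 0.6110, y = 0.3238
  n-hexane: x = 0.2505, y = 0.1152

x_1-butene = 0.1385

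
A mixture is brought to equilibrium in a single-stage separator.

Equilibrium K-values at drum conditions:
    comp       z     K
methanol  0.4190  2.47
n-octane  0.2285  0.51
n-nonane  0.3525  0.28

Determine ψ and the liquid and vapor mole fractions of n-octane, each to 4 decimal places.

Material balance + equilibrium reduce to Σ zᵢ(Kᵢ−1)/(1+ψ(Kᵢ−1)) = 0.
Feasibility: ΣzᵢKᵢ = 1.2502, Σzᵢ/Kᵢ = 1.8766 — both > 1, two phases present.
Newton–Raphson from ψ = 0.34:
  ψ = 0.3400: g = -0.05974, g' = -0.8019 → ψ = 0.2655
  ψ = 0.2655: g = 0.00053, g' = -0.8202 → ψ = 0.2661
Converged at ψ = 0.2661.
Compositions from xᵢ = zᵢ/(1+ψ(Kᵢ−1)), yᵢ = Kᵢxᵢ:
  methanol: x = 0.3012, y = 0.7439
  n-octane: x = 0.2628, y = 0.1340
  n-nonane: x = 0.4361, y = 0.1221

ψ = 0.2661, x_n-octane = 0.2628, y_n-octane = 0.1340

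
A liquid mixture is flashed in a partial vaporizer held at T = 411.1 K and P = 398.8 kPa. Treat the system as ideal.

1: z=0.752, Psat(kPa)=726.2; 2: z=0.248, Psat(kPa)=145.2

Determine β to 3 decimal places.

Raoult's law: Kᵢ = Pᵢˢᵃᵗ/P = Pᵢˢᵃᵗ/398.8.
  K_1 = 726.2/398.8 = 1.82096, K_2 = 145.2/398.8 = 0.36409
Rachford–Rice: g(β) = Σ zᵢ(Kᵢ−1)/(1+β(Kᵢ−1)) = 0.
Feasibility: ΣzᵢKᵢ = 1.460, Σzᵢ/Kᵢ = 1.094 — both > 1, two phases present.
Binary case is linear: z₁(K₁−1)(1+β(K₂−1)) + z₂(K₂−1)(1+β(K₁−1)) = 0
⇒ β = [z₁(K₁−1)+z₂(K₂−1)] / [−(K₁−1)(K₂−1)] = 0.4597/0.5221 = 0.880

β = 0.880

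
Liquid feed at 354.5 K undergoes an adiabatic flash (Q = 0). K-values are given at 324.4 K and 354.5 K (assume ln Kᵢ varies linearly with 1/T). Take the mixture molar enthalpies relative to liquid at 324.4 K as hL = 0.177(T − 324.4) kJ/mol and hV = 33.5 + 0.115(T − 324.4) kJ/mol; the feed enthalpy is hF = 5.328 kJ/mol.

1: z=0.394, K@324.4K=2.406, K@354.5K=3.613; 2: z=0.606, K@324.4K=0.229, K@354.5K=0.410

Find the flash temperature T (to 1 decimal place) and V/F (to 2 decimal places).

T = 328.7 K, V/F = 0.14

Adiabatic flash: solve Rachford–Rice at each trial T, then check hF = ψ·hV(T) + (1−ψ)·hL(T).
  T = 324.4 K: K = (2.406, 0.229), RR gives ψ = 0.080, H_out = 2.680 kJ/mol
  T = 354.5 K: K = (3.613, 0.410), RR gives ψ = 0.436, H_out = 19.116 kJ/mol
  T = 339.4 K: K = (2.973, 0.310), RR gives ψ = 0.264, H_out = 11.252 kJ/mol
  T = 331.9 K: K = (2.681, 0.267), RR gives ψ = 0.177, H_out = 7.184 kJ/mol
  T = 328.1 K: K = (2.539, 0.247), RR gives ψ = 0.130, H_out = 4.977 kJ/mol
  T = 330.0 K: K = (2.610, 0.257), RR gives ψ = 0.154, H_out = 6.097 kJ/mol
Linear interpolation between T = 328.1 (H_out = 4.977) and T = 330.0 (H_out = 6.097) on hF = 5.328 gives T ≈ 328.7 K, at which ψ = 0.14.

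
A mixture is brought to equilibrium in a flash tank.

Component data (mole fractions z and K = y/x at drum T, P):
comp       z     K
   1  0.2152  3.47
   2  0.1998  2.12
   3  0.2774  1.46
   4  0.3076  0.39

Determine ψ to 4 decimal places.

Material balance + equilibrium reduce to Σ zᵢ(Kᵢ−1)/(1+ψ(Kᵢ−1)) = 0.
Feasibility: ΣzᵢKᵢ = 1.6953, Σzᵢ/Kᵢ = 1.1350 — both > 1, two phases present.
Newton–Raphson from ψ = 0.5:
  ψ = 0.5000: g = 0.21504, g' = -0.6416 → ψ = 0.8352
  ψ = 0.8352: g = -0.00115, g' = -0.7131 → ψ = 0.8336
Converged at ψ = 0.8336.

ψ = 0.8336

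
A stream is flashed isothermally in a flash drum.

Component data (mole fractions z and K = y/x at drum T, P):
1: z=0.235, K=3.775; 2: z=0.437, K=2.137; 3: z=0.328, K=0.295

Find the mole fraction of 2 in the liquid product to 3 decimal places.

x_2 = 0.237

Material balance + equilibrium reduce to Σ zᵢ(Kᵢ−1)/(1+V/F(Kᵢ−1)) = 0.
g(0) = ΣzᵢKᵢ − 1 = 0.918 and g(1) = 1 − Σzᵢ/Kᵢ = -0.379, so a root lies in (0, 1).
Newton iteration, V/F⁰ = 0.5:
  V/F = 0.500: g = 0.2328, g' = -0.936 → V/F = 0.749
  V/F = 0.749: g = -0.0095, g' = -1.087 → V/F = 0.740
Converged at V/F = 0.740.
Compositions from xᵢ = zᵢ/(1+V/F(Kᵢ−1)), yᵢ = Kᵢxᵢ:
  1: x = 0.077, y = 0.291
  2: x = 0.237, y = 0.507
  3: x = 0.686, y = 0.202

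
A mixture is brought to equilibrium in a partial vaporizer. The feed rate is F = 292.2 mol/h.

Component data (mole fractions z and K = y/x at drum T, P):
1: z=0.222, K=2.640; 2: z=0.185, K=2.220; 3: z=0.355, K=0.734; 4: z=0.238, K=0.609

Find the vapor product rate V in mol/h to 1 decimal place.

Rachford–Rice: g(V/F) = Σ zᵢ(Kᵢ−1)/(1+V/F(Kᵢ−1)) = 0.
Feasibility: ΣzᵢKᵢ = 1.402, Σzᵢ/Kᵢ = 1.042 — both > 1, two phases present.
Iterate (Newton) starting at V/F = 0.52:
  V/F = 0.520: g = 0.1082, g' = -0.368 → V/F = 0.814
  V/F = 0.814: g = 0.0122, g' = -0.298 → V/F = 0.855
Converged at V/F = 0.855.
Then V = V/F·F = 0.8550·292.2 = 249.8 mol/h and L = F − V = 42.4 mol/h.

V = 249.8 mol/h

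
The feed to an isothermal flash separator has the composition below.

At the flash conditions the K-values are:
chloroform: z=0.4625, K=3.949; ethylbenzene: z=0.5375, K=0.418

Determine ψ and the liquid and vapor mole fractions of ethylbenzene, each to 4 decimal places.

Material balance + equilibrium reduce to Σ zᵢ(Kᵢ−1)/(1+ψ(Kᵢ−1)) = 0.
Check two-phase: ΣzᵢKᵢ = 2.0511 > 1 and Σzᵢ/Kᵢ = 1.4030 > 1, so g(0) = 1.0511 > 0 and g(1) = -0.4030 < 0.
Binary case is linear: z₁(K₁−1)(1+ψ(K₂−1)) + z₂(K₂−1)(1+ψ(K₁−1)) = 0
⇒ ψ = [z₁(K₁−1)+z₂(K₂−1)] / [−(K₁−1)(K₂−1)] = 1.05109/1.71632 = 0.6124
Compositions from xᵢ = zᵢ/(1+ψ(Kᵢ−1)), yᵢ = Kᵢxᵢ:
  chloroform: x = 0.1648, y = 0.6509
  ethylbenzene: x = 0.8352, y = 0.3491

ψ = 0.6124, x_ethylbenzene = 0.8352, y_ethylbenzene = 0.3491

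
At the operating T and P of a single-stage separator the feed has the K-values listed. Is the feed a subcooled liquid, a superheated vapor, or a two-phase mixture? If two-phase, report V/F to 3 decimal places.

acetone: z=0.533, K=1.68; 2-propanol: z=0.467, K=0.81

superheated vapor

ΣzᵢKᵢ = 1.274; Σzᵢ/Kᵢ = 0.894.
Since Σzᵢ/Kᵢ < 1 the mixture is above its dew point — single vapor phase.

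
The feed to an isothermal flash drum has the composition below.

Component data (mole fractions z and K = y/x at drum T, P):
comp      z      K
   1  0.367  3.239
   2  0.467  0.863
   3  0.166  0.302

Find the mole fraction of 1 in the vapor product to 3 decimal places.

y_1 = 0.448

Let ψ = V/F and solve Σ zᵢ(Kᵢ−1)/(1+ψ(Kᵢ−1)) = 0.
Check two-phase: ΣzᵢKᵢ = 1.642 > 1 and Σzᵢ/Kᵢ = 1.204 > 1, so g(0) = 0.642 > 0 and g(1) = -0.204 < 0.
Newton iteration, ψ⁰ = 0.59:
  ψ = 0.590: g = 0.0874, g' = -0.586 → ψ = 0.739
  ψ = 0.739: g = -0.0011, g' = -0.617 → ψ = 0.737
Converged at ψ = 0.737.
Compositions from xᵢ = zᵢ/(1+ψ(Kᵢ−1)), yᵢ = Kᵢxᵢ:
  1: x = 0.138, y = 0.448
  2: x = 0.519, y = 0.448
  3: x = 0.342, y = 0.103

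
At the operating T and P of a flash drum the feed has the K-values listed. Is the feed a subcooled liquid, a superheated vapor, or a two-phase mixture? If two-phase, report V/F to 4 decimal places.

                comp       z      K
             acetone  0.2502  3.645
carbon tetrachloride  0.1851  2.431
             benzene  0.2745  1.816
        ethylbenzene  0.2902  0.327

ΣzᵢKᵢ = 1.9553; Σzᵢ/Kᵢ = 1.1834.
Both exceed 1, so a two-phase solution exists.
Let ψ = V/F and solve Σ zᵢ(Kᵢ−1)/(1+ψ(Kᵢ−1)) = 0.
Newton–Raphson from ψ = 0.5:
  ψ = 0.5000: g = 0.30408, g' = -0.8441 → ψ = 0.8602
  ψ = 0.8602: g = -0.01147, g' = -1.0438 → ψ = 0.8493
  ψ = 0.8493: g = -0.00011, g' = -1.0231 → ψ = 0.8492
Converged at ψ = 0.8492.

two-phase, V/F = 0.8492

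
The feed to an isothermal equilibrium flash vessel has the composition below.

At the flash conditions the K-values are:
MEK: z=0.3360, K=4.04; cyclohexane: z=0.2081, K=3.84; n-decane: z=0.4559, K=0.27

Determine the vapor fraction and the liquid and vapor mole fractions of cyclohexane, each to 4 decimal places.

ψ = 0.5914, x_cyclohexane = 0.0777, y_cyclohexane = 0.2982

Newton iteration, ψ⁰ = 0.59:
  ψ = 0.5900: g = 0.00193, g' = -1.3819 → ψ = 0.5914
Converged at ψ = 0.5914.
Compositions from xᵢ = zᵢ/(1+ψ(Kᵢ−1)), yᵢ = Kᵢxᵢ:
  MEK: x = 0.1201, y = 0.4852
  cyclohexane: x = 0.0777, y = 0.2982
  n-decane: x = 0.8022, y = 0.2166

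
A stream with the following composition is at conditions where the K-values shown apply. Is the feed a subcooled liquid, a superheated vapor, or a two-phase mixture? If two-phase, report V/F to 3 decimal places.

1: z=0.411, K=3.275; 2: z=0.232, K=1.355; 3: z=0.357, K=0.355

ΣzᵢKᵢ = 1.787; Σzᵢ/Kᵢ = 1.302.
Both exceed 1, so a two-phase solution exists.
Rachford–Rice: g(ψ) = Σ zᵢ(Kᵢ−1)/(1+ψ(Kᵢ−1)) = 0.
Iterate (Newton) starting at ψ = 0.5:
  ψ = 0.500: g = 0.1675, g' = -0.810 → ψ = 0.707
  ψ = 0.707: g = 0.0012, g' = -0.833 → ψ = 0.708
Converged at ψ = 0.708.

two-phase, V/F = 0.708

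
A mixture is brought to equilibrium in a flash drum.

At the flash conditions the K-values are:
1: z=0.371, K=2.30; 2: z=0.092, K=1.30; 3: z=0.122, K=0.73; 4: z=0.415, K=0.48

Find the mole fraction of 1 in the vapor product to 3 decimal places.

Material balance + equilibrium reduce to Σ zᵢ(Kᵢ−1)/(1+β(Kᵢ−1)) = 0.
Check two-phase: ΣzᵢKᵢ = 1.261 > 1 and Σzᵢ/Kᵢ = 1.264 > 1, so g(0) = 0.261 > 0 and g(1) = -0.264 < 0.
Newton iteration, β⁰ = 0.5:
  β = 0.500: g = -0.0134, g' = -0.453 → β = 0.470
  β = 0.470: g = 0.0000, g' = -0.456 → β = 0.471
Converged at β = 0.471.
Compositions from xᵢ = zᵢ/(1+β(Kᵢ−1)), yᵢ = Kᵢxᵢ:
  1: x = 0.230, y = 0.529
  2: x = 0.081, y = 0.105
  3: x = 0.140, y = 0.102
  4: x = 0.549, y = 0.264

y_1 = 0.529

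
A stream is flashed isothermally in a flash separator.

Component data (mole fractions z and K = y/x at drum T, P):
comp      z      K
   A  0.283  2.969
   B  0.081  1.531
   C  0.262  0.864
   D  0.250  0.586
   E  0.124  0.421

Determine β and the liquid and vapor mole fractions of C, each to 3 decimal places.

β = 0.604, x_C = 0.285, y_C = 0.247

Let β = V/F and solve Σ zᵢ(Kᵢ−1)/(1+β(Kᵢ−1)) = 0.
Feasibility: ΣzᵢKᵢ = 1.389, Σzᵢ/Kᵢ = 1.173 — both > 1, two phases present.
Newton iteration, β⁰ = 0.7:
  β = 0.700: g = -0.0402, g' = -0.415 → β = 0.603
  β = 0.603: g = 0.0003, g' = -0.422 → β = 0.604
Converged at β = 0.604.
Compositions from xᵢ = zᵢ/(1+β(Kᵢ−1)), yᵢ = Kᵢxᵢ:
  A: x = 0.129, y = 0.384
  B: x = 0.061, y = 0.094
  C: x = 0.285, y = 0.247
  D: x = 0.333, y = 0.195
  E: x = 0.191, y = 0.080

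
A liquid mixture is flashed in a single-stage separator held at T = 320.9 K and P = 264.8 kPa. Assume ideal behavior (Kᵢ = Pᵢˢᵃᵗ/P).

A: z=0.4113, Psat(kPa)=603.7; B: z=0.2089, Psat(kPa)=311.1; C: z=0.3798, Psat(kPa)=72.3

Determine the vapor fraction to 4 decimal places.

Raoult's law: Kᵢ = Pᵢˢᵃᵗ/P = Pᵢˢᵃᵗ/264.8.
  K_A = 603.7/264.8 = 2.279834, K_B = 311.1/264.8 = 1.174849, K_C = 72.3/264.8 = 0.273036
Let ψ = V/F and solve Σ zᵢ(Kᵢ−1)/(1+ψ(Kᵢ−1)) = 0.
g(0) = ΣzᵢKᵢ − 1 = 0.2868 and g(1) = 1 − Σzᵢ/Kᵢ = -0.7492, so a root lies in (0, 1).
Newton–Raphson from ψ = 0.69:
  ψ = 0.6900: g = -0.24185, g' = -1.0031 → ψ = 0.4489
  ψ = 0.4489: g = -0.04166, g' = -0.7195 → ψ = 0.3910
  ψ = 0.3910: g = -0.00073, g' = -0.6966 → ψ = 0.3900
Converged at ψ = 0.3900.

ψ = 0.3900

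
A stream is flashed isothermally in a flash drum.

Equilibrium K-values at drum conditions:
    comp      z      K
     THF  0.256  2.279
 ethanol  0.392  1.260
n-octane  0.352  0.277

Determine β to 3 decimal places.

Rachford–Rice: g(β) = Σ zᵢ(Kᵢ−1)/(1+β(Kᵢ−1)) = 0.
g(0) = ΣzᵢKᵢ − 1 = 0.175 and g(1) = 1 − Σzᵢ/Kᵢ = -0.694, so a root lies in (0, 1).
Newton–Raphson from β = 0.5:
  β = 0.500: g = -0.1087, g' = -0.628 → β = 0.327
  β = 0.327: g = -0.0084, g' = -0.546 → β = 0.311
Converged at β = 0.311.

β = 0.311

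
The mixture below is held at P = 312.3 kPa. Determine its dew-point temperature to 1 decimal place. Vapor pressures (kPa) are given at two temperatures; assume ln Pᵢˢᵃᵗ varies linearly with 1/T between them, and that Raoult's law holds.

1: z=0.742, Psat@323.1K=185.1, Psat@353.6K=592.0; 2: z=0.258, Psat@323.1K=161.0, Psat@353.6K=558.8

Dew-point temperature: Σzᵢ·P/Pᵢˢᵃᵗ(T) = 1. Interpolate ln Pᵢˢᵃᵗ = aᵢ + bᵢ/T.
  T = 323.1 K: ΣzᵢP/Pᵢˢᵃᵗ = 1.7524
  T = 353.6 K: ΣzᵢP/Pᵢˢᵃᵗ = 0.5356
  T = 338.4 K: ΣzᵢP/Pᵢˢᵃᵗ = 0.9413
  T = 330.8 K: ΣzᵢP/Pᵢˢᵃᵗ = 1.2725
  T = 334.6 K: ΣzᵢP/Pᵢˢᵃᵗ = 1.0925
  T = 336.5 K: ΣzᵢP/Pᵢˢᵃᵗ = 1.0137
  T = 337.4 K: ΣzᵢP/Pᵢˢᵃᵗ = 0.9786
  T = 336.9 K: ΣzᵢP/Pᵢˢᵃᵗ = 0.9979
Interpolating between 336.5 K and 336.9 K gives T ≈ 336.8 K.

T = 336.8 K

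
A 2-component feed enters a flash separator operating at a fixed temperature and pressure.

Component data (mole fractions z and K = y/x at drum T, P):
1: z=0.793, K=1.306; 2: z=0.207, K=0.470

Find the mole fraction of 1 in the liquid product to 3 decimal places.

x_1 = 0.634

Let ψ = V/F and solve Σ zᵢ(Kᵢ−1)/(1+ψ(Kᵢ−1)) = 0.
g(0) = ΣzᵢKᵢ − 1 = 0.133 and g(1) = 1 − Σzᵢ/Kᵢ = -0.048, so a root lies in (0, 1).
Binary case is linear: z₁(K₁−1)(1+ψ(K₂−1)) + z₂(K₂−1)(1+ψ(K₁−1)) = 0
⇒ ψ = [z₁(K₁−1)+z₂(K₂−1)] / [−(K₁−1)(K₂−1)] = 0.1329/0.1622 = 0.820
Compositions from xᵢ = zᵢ/(1+ψ(Kᵢ−1)), yᵢ = Kᵢxᵢ:
  1: x = 0.634, y = 0.828
  2: x = 0.366, y = 0.172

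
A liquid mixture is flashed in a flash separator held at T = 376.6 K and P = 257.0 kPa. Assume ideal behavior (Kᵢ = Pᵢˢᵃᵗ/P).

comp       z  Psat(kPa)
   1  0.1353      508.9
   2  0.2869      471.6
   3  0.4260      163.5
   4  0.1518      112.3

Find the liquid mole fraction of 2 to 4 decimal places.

Raoult's law: Kᵢ = Pᵢˢᵃᵗ/P = Pᵢˢᵃᵗ/257.0.
  K_1 = 508.9/257.0 = 1.980156, K_2 = 471.6/257.0 = 1.835019, K_3 = 163.5/257.0 = 0.636187, K_4 = 112.3/257.0 = 0.436965
Let β = V/F and solve Σ zᵢ(Kᵢ−1)/(1+β(Kᵢ−1)) = 0.
g(0) = ΣzᵢKᵢ − 1 = 0.1317 and g(1) = 1 − Σzᵢ/Kᵢ = -0.2417, so a root lies in (0, 1).
Newton–Raphson from β = 0.5:
  β = 0.5000: g = -0.05040, g' = -0.3356 → β = 0.3498
  β = 0.3498: g = 0.00015, g' = -0.3406 → β = 0.3502
Converged at β = 0.3502.
Compositions from xᵢ = zᵢ/(1+β(Kᵢ−1)), yᵢ = Kᵢxᵢ:
  1: x = 0.1007, y = 0.1994
  2: x = 0.2220, y = 0.4073
  3: x = 0.4882, y = 0.3106
  4: x = 0.1891, y = 0.0826

x_2 = 0.2220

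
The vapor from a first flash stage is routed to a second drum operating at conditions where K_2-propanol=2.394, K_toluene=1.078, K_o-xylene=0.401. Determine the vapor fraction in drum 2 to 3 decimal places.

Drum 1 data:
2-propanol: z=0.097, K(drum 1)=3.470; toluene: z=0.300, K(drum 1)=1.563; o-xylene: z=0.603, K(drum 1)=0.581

V/F (drum 2) = 0.145

Drum 1:
Newton iteration, ψ₁⁰ = 0.5:
  ψ₁ = 0.500: g = -0.0806, g' = -0.346 → ψ₁ = 0.267
  ψ₁ = 0.267: g = 0.0068, g' = -0.421 → ψ₁ = 0.283
Converged at ψ₁ = 0.283.
Drum-1 compositions:
  2-propanol: x = 0.057, y = 0.198
  toluene: x = 0.259, y = 0.404
  o-xylene: x = 0.684, y = 0.398
Drum-2 feed = drum-1 vapor: z₂ = (0.1981, 0.4044, 0.3975).
Drum 2:
Iterate (Newton) starting at ψ₂ = 0.5:
  ψ₂ = 0.500: g = -0.1468, g' = -0.427 → ψ₂ = 0.156
  ψ₂ = 0.156: g = -0.0046, g' = -0.436 → ψ₂ = 0.145
Converged at ψ₂ = 0.145.
  2-propanol: x = 0.165, y = 0.394
  toluene: x = 0.400, y = 0.431
  o-xylene: x = 0.435, y = 0.175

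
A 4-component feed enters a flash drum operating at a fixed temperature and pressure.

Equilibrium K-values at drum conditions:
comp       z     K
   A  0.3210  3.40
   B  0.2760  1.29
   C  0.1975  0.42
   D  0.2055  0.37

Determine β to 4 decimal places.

Material balance + equilibrium reduce to Σ zᵢ(Kᵢ−1)/(1+β(Kᵢ−1)) = 0.
g(0) = ΣzᵢKᵢ − 1 = 0.6064 and g(1) = 1 − Σzᵢ/Kᵢ = -0.3340, so a root lies in (0, 1).
Newton iteration, β⁰ = 0.5:
  β = 0.5000: g = 0.06975, g' = -0.7053 → β = 0.5989
  β = 0.5989: g = 0.00086, g' = -0.6944 → β = 0.6001
Converged at β = 0.6001.

β = 0.6001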